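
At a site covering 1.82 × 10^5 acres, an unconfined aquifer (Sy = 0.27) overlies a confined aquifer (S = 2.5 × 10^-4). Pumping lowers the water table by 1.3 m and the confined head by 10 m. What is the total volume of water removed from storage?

ΔV ≈ 2.6 × 10^8 m³

A = 1.82 × 10^5 acres = 7.365 × 10^8 m²
Unconfined: ΔV_u = Sy × A × Δh_u = 0.27 × 7.365 × 10^8 × 1.3 = 2.585 × 10^8 m³
Confined: ΔV_c = S × A × Δh_c = 2.5 × 10^-4 × 7.365 × 10^8 × 10 = 1.841 × 10^6 m³
Total ΔV = 2.585 × 10^8 + 1.841 × 10^6 = 2.604 × 10^8 m³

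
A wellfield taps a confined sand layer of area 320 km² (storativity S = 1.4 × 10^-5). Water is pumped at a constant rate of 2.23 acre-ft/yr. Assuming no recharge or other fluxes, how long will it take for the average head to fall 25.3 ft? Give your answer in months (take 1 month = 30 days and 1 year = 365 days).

A = 320 km² = 3.2 × 10^8 m²
Δh = 25.3 ft = 7.711 m
ΔV = S × A × Δh = 1.4 × 10^-5 × 3.2 × 10^8 × 7.711 = 34550 m³
Q = 2.23 acre-ft/yr = 7.536 m³/d
t = ΔV / Q = 34550 m³ / 7.536 m³/d = 4584 d
t = 4584 d ≈ 152.8 months

t ≈ 153 months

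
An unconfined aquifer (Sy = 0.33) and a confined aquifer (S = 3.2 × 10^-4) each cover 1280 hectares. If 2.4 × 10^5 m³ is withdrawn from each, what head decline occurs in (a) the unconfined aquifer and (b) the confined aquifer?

A = 1280 hectares = 1.28 × 10^7 m²
Unconfined: Δh_u = ΔV/(Sy·A) = 2.4 × 10^5/(0.33 × 1.28 × 10^7) = 0.05682 m
Confined: Δh_c = ΔV/(S·A) = 2.4 × 10^5/(3.2 × 10^-4 × 1.28 × 10^7) = 58.59 m

Δh_u ≈ 0.0568 m; Δh_c ≈ 58.6 m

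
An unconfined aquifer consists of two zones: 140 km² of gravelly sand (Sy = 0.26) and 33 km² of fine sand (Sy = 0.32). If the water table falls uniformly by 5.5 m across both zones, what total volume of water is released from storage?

ΔV ≈ 2.58 × 10^8 m³

A₁ = 140 km² = 1.4 × 10^8 m²; A₂ = 33 km² = 3.3 × 10^7 m²
ΔV₁ = 0.26 × 1.4 × 10^8 × 5.5 = 2.002 × 10^8 m³
ΔV₂ = 0.32 × 3.3 × 10^7 × 5.5 = 5.808 × 10^7 m³
ΔV = ΔV₁ + ΔV₂ = 2.583 × 10^8 m³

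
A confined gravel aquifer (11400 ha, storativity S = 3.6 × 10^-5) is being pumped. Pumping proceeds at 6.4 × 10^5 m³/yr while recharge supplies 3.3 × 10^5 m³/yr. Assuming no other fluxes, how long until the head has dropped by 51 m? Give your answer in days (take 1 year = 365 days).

A = 11400 ha = 1.14 × 10^8 m²
ΔV = S × A × Δh = 3.6 × 10^-5 × 1.14 × 10^8 × 51 = 2.093 × 10^5 m³
Net withdrawal = 6.4 × 10^5 − 3.3 × 10^5 = 3.1 × 10^5 m³/yr = 849.3 m³/d
t = ΔV / Q = 2.093 × 10^5 m³ / 849.3 m³/d = 246.4 d

t ≈ 246 days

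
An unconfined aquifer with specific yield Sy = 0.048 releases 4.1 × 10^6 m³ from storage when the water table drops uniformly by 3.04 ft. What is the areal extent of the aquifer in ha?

Δh = 3.04 ft = 0.9266 m
A = ΔV / (Sy × Δh) = 4.1 × 10^6 / (0.048 × 0.9266) = 9.218 × 10^7 m²
A = 9.218 × 10^7 m² = 9218 ha

A ≈ 9220 ha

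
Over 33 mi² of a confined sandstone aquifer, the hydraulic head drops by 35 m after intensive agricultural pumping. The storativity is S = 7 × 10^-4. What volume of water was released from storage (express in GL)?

A = 33 mi² = 8.547 × 10^7 m²
ΔV = S × A × Δh = 7 × 10^-4 × 8.547 × 10^7 m² × 35 m = 2.094 × 10^6 m³
ΔV = 2.094 × 10^6 m³ = 2.094 GL

ΔV ≈ 2.09 GL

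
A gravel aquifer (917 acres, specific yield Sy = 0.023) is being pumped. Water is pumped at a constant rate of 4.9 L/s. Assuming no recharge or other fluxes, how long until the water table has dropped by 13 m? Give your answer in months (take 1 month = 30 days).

t ≈ 87.4 months

A = 917 acres = 3.711 × 10^6 m²
ΔV = Sy × A × Δh = 0.023 × 3.711 × 10^6 × 13 = 1.11 × 10^6 m³
Q = 4.9 L/s = 423.4 m³/d
t = ΔV / Q = 1.11 × 10^6 m³ / 423.4 m³/d = 2621 d
t = 2621 d ≈ 87.36 months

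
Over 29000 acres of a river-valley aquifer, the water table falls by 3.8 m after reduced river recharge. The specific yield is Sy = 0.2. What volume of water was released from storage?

ΔV ≈ 8.92 × 10^7 m³

A = 29000 acres = 1.174 × 10^8 m²
ΔV = Sy × A × Δh = 0.2 × 1.174 × 10^8 m² × 3.8 m = 8.919 × 10^7 m³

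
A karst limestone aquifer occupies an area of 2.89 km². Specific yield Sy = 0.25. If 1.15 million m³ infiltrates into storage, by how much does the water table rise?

Δh ≈ 1.59 m

A = 2.89 km² = 2.89 × 10^6 m²
ΔV = 1.15 million m³ = 1.15 × 10^6 m³
Δh = ΔV / (Sy × A) = 1.15 × 10^6 m³ / (0.25 × 2.89 × 10^6 m²) = 1.592 m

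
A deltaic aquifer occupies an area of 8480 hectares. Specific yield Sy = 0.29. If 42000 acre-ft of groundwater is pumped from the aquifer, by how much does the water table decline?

Δh ≈ 2.11 m

A = 8480 hectares = 8.48 × 10^7 m²
ΔV = 42000 acre-ft = 5.181 × 10^7 m³
Δh = ΔV / (Sy × A) = 5.181 × 10^7 m³ / (0.29 × 8.48 × 10^7 m²) = 2.107 m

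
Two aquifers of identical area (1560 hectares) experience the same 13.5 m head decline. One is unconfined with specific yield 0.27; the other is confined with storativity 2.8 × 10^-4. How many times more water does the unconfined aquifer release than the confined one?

ΔV_u / ΔV_c ≈ 964

A = 1560 hectares = 1.56 × 10^7 m²
Unconfined: ΔV_u = Sy × A × Δh = 0.27 × 1.56 × 10^7 × 13.5 = 5.686 × 10^7 m³
Confined: ΔV_c = S × A × Δh = 2.8 × 10^-4 × 1.56 × 10^7 × 13.5 = 58970 m³
Ratio = ΔV_u / ΔV_c = Sy / S = 0.27 / 2.8 × 10^-4 = 964.3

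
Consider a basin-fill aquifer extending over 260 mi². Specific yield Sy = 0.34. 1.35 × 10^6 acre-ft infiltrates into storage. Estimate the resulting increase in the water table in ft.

A = 260 mi² = 6.734 × 10^8 m²
ΔV = 1.35 × 10^6 acre-ft = 1.665 × 10^9 m³
Δh = ΔV / (Sy × A) = 1.665 × 10^9 m³ / (0.34 × 6.734 × 10^8 m²) = 7.273 m
Δh = 7.273 m = 23.86 ft

Δh ≈ 23.9 ft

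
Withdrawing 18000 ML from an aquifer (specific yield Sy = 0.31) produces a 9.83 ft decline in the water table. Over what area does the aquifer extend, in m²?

A ≈ 1.94 × 10^7 m²

Δh = 9.83 ft = 2.996 m
ΔV = 18000 ML = 1.8 × 10^7 m³
A = ΔV / (Sy × Δh) = 1.8 × 10^7 / (0.31 × 2.996) = 1.938 × 10^7 m²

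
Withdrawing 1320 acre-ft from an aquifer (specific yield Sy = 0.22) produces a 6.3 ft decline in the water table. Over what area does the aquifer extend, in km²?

Δh = 6.3 ft = 1.92 m
ΔV = 1320 acre-ft = 1.628 × 10^6 m³
A = ΔV / (Sy × Δh) = 1.628 × 10^6 / (0.22 × 1.92) = 3.854 × 10^6 m²
A = 3.854 × 10^6 m² = 3.854 km²

A ≈ 3.85 km²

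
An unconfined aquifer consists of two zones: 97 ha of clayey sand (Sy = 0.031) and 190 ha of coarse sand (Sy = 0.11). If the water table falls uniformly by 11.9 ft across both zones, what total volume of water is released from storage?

A₁ = 97 ha = 9.7 × 10^5 m²; A₂ = 190 ha = 1.9 × 10^6 m²
Δh = 11.9 ft = 3.627 m
ΔV₁ = 0.031 × 9.7 × 10^5 × 3.627 = 1.091 × 10^5 m³
ΔV₂ = 0.11 × 1.9 × 10^6 × 3.627 = 7.581 × 10^5 m³
ΔV = ΔV₁ + ΔV₂ = 8.671 × 10^5 m³

ΔV ≈ 8.67 × 10^5 m³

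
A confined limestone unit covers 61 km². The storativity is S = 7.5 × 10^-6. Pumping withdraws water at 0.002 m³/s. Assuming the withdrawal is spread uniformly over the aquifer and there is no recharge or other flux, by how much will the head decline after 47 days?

A = 61 km² = 6.1 × 10^7 m²
Q = 0.002 m³/s = 172.8 m³/d
ΔV = Q × t = 172.8 m³/d × 47 d = 8122 m³
Δh = ΔV / (S × A) = 8122 / (7.5 × 10^-6 × 6.1 × 10^7) = 17.75 m

Δh ≈ 17.8 m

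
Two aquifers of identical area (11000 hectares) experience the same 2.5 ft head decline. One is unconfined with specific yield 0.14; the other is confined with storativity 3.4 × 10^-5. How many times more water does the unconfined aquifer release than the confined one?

A = 11000 hectares = 1.1 × 10^8 m²
Δh = 2.5 ft = 0.762 m
Unconfined: ΔV_u = Sy × A × Δh = 0.14 × 1.1 × 10^8 × 0.762 = 1.173 × 10^7 m³
Confined: ΔV_c = S × A × Δh = 3.4 × 10^-5 × 1.1 × 10^8 × 0.762 = 2850 m³
Ratio = ΔV_u / ΔV_c = Sy / S = 0.14 / 3.4 × 10^-5 = 4118

ΔV_u / ΔV_c ≈ 4120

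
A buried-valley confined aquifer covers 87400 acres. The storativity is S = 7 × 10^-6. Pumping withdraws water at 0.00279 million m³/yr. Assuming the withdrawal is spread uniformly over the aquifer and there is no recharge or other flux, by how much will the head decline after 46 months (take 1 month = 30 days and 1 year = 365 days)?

A = 87400 acres = 3.537 × 10^8 m²
Q = 0.00279 million m³/yr = 7.644 m³/d
t = 46 months = 1380 d
ΔV = Q × t = 7.644 m³/d × 1380 d = 10550 m³
Δh = ΔV / (S × A) = 10550 / (7 × 10^-6 × 3.537 × 10^8) = 4.261 m

Δh ≈ 4.26 m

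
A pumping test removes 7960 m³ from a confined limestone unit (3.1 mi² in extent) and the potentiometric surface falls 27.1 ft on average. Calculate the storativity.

S ≈ 1.2 × 10^-4

A = 3.1 mi² = 8.029 × 10^6 m²
Δh = 27.1 ft = 8.26 m
S = ΔV / (A × Δh) = 7960 m³ / (8.029 × 10^6 m² × 8.26 m) = 1.2 × 10^-4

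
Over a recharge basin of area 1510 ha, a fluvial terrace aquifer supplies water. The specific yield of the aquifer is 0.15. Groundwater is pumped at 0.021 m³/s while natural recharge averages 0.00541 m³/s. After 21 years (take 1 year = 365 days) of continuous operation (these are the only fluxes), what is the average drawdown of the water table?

A = 1510 ha = 1.51 × 10^7 m²
Net abstraction = 0.021 − 0.00541 = 0.01559 m³/s
Q_net = 0.01559 m³/s = 1347 m³/d
t = 21 years = 7665 d
ΔV = Q × t = 1347 m³/d × 7665 d = 1.032 × 10^7 m³
Δh = ΔV / (Sy × A) = 1.032 × 10^7 / (0.15 × 1.51 × 10^7) = 4.558 m

Δh ≈ 4.56 m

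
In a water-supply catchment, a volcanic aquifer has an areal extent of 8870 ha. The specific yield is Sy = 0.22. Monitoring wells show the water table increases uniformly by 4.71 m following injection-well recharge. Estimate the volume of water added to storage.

ΔV ≈ 9.19 × 10^7 m³

A = 8870 ha = 8.87 × 10^7 m²
ΔV = Sy × A × Δh = 0.22 × 8.87 × 10^7 m² × 4.71 m = 9.191 × 10^7 m³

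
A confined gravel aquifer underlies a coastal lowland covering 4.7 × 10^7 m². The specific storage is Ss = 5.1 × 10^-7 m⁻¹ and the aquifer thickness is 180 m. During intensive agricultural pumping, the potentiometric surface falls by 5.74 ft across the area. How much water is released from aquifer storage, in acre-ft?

S = Ss × b = 5.1 × 10^-7 m⁻¹ × 180 m = 9.18 × 10^-5
Δh = 5.74 ft = 1.75 m
ΔV = S × A × Δh = 9.18 × 10^-5 × 4.7 × 10^7 m² × 1.75 m = 7549 m³
ΔV = 7549 m³ = 6.12 acre-ft

ΔV ≈ 6.12 acre-ft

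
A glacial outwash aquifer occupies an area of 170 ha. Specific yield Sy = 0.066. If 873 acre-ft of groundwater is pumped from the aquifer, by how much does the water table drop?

A = 170 ha = 1.7 × 10^6 m²
ΔV = 873 acre-ft = 1.077 × 10^6 m³
Δh = ΔV / (Sy × A) = 1.077 × 10^6 m³ / (0.066 × 1.7 × 10^6 m²) = 9.597 m

Δh ≈ 9.6 m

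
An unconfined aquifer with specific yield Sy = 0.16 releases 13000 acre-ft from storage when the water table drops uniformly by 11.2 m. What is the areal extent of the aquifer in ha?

ΔV = 13000 acre-ft = 1.604 × 10^7 m³
A = ΔV / (Sy × Δh) = 1.604 × 10^7 / (0.16 × 11.2) = 8.948 × 10^6 m²
A = 8.948 × 10^6 m² = 894.8 ha

A ≈ 895 ha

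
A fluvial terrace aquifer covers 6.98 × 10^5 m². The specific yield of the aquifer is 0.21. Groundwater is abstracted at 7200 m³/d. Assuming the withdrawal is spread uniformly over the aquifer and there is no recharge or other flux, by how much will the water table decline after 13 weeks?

t = 13 weeks = 91 d
ΔV = Q × t = 7200 m³/d × 91 d = 6.552 × 10^5 m³
Δh = ΔV / (Sy × A) = 6.552 × 10^5 / (0.21 × 6.98 × 10^5) = 4.47 m

Δh ≈ 4.47 m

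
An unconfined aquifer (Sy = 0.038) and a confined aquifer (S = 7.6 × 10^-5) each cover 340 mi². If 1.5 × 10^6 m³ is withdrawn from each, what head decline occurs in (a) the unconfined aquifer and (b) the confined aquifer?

Δh_u ≈ 0.0448 m; Δh_c ≈ 22.4 m

A = 340 mi² = 8.806 × 10^8 m²
Unconfined: Δh_u = ΔV/(Sy·A) = 1.5 × 10^6/(0.038 × 8.806 × 10^8) = 0.04483 m
Confined: Δh_c = ΔV/(S·A) = 1.5 × 10^6/(7.6 × 10^-5 × 8.806 × 10^8) = 22.41 m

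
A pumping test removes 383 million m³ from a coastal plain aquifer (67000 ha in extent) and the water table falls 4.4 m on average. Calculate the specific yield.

Sy ≈ 0.13

A = 67000 ha = 6.7 × 10^8 m²
ΔV = 383 million m³ = 3.83 × 10^8 m³
Sy = ΔV / (A × Δh) = 3.83 × 10^8 m³ / (6.7 × 10^8 m² × 4.4 m) = 0.1299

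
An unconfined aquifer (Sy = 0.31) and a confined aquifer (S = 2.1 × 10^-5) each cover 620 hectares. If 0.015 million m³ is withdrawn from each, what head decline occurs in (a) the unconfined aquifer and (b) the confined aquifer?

Δh_u ≈ 0.0078 m; Δh_c ≈ 115 m

A = 620 hectares = 6.2 × 10^6 m²
ΔV = 0.015 million m³ = 15000 m³
Unconfined: Δh_u = ΔV/(Sy·A) = 15000/(0.31 × 6.2 × 10^6) = 0.007804 m
Confined: Δh_c = ΔV/(S·A) = 15000/(2.1 × 10^-5 × 6.2 × 10^6) = 115.2 m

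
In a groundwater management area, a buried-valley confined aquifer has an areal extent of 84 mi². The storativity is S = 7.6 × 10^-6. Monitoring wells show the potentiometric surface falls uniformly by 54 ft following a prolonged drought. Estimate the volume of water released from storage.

ΔV ≈ 27200 m³

A = 84 mi² = 2.176 × 10^8 m²
Δh = 54 ft = 16.46 m
ΔV = S × A × Δh = 7.6 × 10^-6 × 2.176 × 10^8 m² × 16.46 m = 27210 m³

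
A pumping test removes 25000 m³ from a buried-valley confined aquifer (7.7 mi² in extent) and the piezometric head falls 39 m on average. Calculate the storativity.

A = 7.7 mi² = 1.994 × 10^7 m²
S = ΔV / (A × Δh) = 25000 m³ / (1.994 × 10^7 m² × 39 m) = 3.214 × 10^-5

S ≈ 3.2 × 10^-5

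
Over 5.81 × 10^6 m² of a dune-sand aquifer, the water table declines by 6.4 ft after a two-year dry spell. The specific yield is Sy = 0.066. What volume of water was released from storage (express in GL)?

Δh = 6.4 ft = 1.951 m
ΔV = Sy × A × Δh = 0.066 × 5.81 × 10^6 m² × 1.951 m = 7.48 × 10^5 m³
ΔV = 7.48 × 10^5 m³ = 0.748 GL

ΔV ≈ 0.748 GL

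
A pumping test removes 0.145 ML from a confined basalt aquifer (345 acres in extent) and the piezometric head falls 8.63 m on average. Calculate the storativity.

S ≈ 1.2 × 10^-5

A = 345 acres = 1.396 × 10^6 m²
ΔV = 0.145 ML = 145 m³
S = ΔV / (A × Δh) = 145 m³ / (1.396 × 10^6 m² × 8.63 m) = 1.203 × 10^-5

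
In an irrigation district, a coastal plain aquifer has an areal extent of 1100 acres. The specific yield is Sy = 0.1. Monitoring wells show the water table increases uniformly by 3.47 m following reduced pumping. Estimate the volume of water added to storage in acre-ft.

ΔV ≈ 1250 acre-ft

A = 1100 acres = 4.452 × 10^6 m²
ΔV = Sy × A × Δh = 0.1 × 4.452 × 10^6 m² × 3.47 m = 1.545 × 10^6 m³
ΔV = 1.545 × 10^6 m³ = 1252 acre-ft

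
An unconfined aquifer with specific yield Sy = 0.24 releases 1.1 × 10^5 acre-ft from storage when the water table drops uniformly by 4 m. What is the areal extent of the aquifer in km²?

A ≈ 141 km²

ΔV = 1.1 × 10^5 acre-ft = 1.357 × 10^8 m³
A = ΔV / (Sy × Δh) = 1.357 × 10^8 / (0.24 × 4) = 1.413 × 10^8 m²
A = 1.413 × 10^8 m² = 141.3 km²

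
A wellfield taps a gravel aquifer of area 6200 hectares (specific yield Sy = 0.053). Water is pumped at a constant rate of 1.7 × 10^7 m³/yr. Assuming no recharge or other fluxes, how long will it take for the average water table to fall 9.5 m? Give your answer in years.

A = 6200 hectares = 6.2 × 10^7 m²
ΔV = Sy × A × Δh = 0.053 × 6.2 × 10^7 × 9.5 = 3.122 × 10^7 m³
Q = 1.7 × 10^7 m³/yr = 46580 m³/d
t = ΔV / Q = 3.122 × 10^7 m³ / 46580 m³/d = 670.2 d
t = 670.2 d ≈ 1.836 years

t ≈ 1.84 years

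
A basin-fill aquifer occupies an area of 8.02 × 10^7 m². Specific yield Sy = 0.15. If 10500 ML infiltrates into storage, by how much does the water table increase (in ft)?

Δh ≈ 2.86 ft

ΔV = 10500 ML = 1.05 × 10^7 m³
Δh = ΔV / (Sy × A) = 1.05 × 10^7 m³ / (0.15 × 8.02 × 10^7 m²) = 0.8728 m
Δh = 0.8728 m = 2.864 ft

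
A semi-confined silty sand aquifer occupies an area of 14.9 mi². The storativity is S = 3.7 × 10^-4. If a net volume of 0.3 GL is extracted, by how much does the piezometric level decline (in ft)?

Δh ≈ 68.9 ft

A = 14.9 mi² = 3.859 × 10^7 m²
ΔV = 0.3 GL = 3 × 10^5 m³
Δh = ΔV / (S × A) = 3 × 10^5 m³ / (3.7 × 10^-4 × 3.859 × 10^7 m²) = 21.01 m
Δh = 21.01 m = 68.93 ft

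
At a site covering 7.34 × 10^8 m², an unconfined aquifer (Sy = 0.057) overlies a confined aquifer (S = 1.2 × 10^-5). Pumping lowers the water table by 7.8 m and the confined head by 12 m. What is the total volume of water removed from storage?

Unconfined: ΔV_u = Sy × A × Δh_u = 0.057 × 7.34 × 10^8 × 7.8 = 3.263 × 10^8 m³
Confined: ΔV_c = S × A × Δh_c = 1.2 × 10^-5 × 7.34 × 10^8 × 12 = 1.057 × 10^5 m³
Total ΔV = 3.263 × 10^8 + 1.057 × 10^5 = 3.264 × 10^8 m³

ΔV ≈ 3.26 × 10^8 m³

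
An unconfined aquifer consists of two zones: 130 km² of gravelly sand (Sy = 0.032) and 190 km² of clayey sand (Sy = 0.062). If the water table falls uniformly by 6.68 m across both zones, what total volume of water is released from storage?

ΔV ≈ 1.06 × 10^8 m³

A₁ = 130 km² = 1.3 × 10^8 m²; A₂ = 190 km² = 1.9 × 10^8 m²
ΔV₁ = 0.032 × 1.3 × 10^8 × 6.68 = 2.779 × 10^7 m³
ΔV₂ = 0.062 × 1.9 × 10^8 × 6.68 = 7.869 × 10^7 m³
ΔV = ΔV₁ + ΔV₂ = 1.065 × 10^8 m³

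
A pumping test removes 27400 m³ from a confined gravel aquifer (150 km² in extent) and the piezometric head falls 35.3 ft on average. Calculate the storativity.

A = 150 km² = 1.5 × 10^8 m²
Δh = 35.3 ft = 10.76 m
S = ΔV / (A × Δh) = 27400 m³ / (1.5 × 10^8 m² × 10.76 m) = 1.698 × 10^-5

S ≈ 1.7 × 10^-5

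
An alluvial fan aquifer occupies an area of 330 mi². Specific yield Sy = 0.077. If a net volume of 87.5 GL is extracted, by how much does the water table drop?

A = 330 mi² = 8.547 × 10^8 m²
ΔV = 87.5 GL = 8.75 × 10^7 m³
Δh = ΔV / (Sy × A) = 8.75 × 10^7 m³ / (0.077 × 8.547 × 10^8 m²) = 1.33 m

Δh ≈ 1.33 m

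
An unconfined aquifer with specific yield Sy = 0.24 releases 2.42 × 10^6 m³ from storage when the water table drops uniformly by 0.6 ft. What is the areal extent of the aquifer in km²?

Δh = 0.6 ft = 0.1829 m
A = ΔV / (Sy × Δh) = 2.42 × 10^6 / (0.24 × 0.1829) = 5.514 × 10^7 m²
A = 5.514 × 10^7 m² = 55.14 km²

A ≈ 55.1 km²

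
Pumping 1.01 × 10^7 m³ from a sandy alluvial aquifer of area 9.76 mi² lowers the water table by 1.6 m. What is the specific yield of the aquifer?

Sy ≈ 0.25

A = 9.76 mi² = 2.528 × 10^7 m²
Sy = ΔV / (A × Δh) = 1.01 × 10^7 m³ / (2.528 × 10^7 m² × 1.6 m) = 0.2497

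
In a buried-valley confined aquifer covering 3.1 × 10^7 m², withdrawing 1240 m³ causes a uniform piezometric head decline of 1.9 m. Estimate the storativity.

S = ΔV / (A × Δh) = 1240 m³ / (3.1 × 10^7 m² × 1.9 m) = 2.105 × 10^-5

S ≈ 2.1 × 10^-5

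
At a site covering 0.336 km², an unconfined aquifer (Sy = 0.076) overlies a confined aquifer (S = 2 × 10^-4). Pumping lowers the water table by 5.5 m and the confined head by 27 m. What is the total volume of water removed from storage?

A = 0.336 km² = 3.36 × 10^5 m²
Unconfined: ΔV_u = Sy × A × Δh_u = 0.076 × 3.36 × 10^5 × 5.5 = 1.404 × 10^5 m³
Confined: ΔV_c = S × A × Δh_c = 2 × 10^-4 × 3.36 × 10^5 × 27 = 1814 m³
Total ΔV = 1.404 × 10^5 + 1814 = 1.423 × 10^5 m³

ΔV ≈ 1.42 × 10^5 m³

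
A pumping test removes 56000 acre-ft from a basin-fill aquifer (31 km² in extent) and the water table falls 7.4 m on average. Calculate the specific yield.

Sy ≈ 0.3

A = 31 km² = 3.1 × 10^7 m²
ΔV = 56000 acre-ft = 6.907 × 10^7 m³
Sy = ΔV / (A × Δh) = 6.907 × 10^7 m³ / (3.1 × 10^7 m² × 7.4 m) = 0.3011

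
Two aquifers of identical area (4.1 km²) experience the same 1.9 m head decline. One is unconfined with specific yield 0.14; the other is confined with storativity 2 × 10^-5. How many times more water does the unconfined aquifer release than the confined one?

A = 4.1 km² = 4.1 × 10^6 m²
Unconfined: ΔV_u = Sy × A × Δh = 0.14 × 4.1 × 10^6 × 1.9 = 1.091 × 10^6 m³
Confined: ΔV_c = S × A × Δh = 2 × 10^-5 × 4.1 × 10^6 × 1.9 = 155.8 m³
Ratio = ΔV_u / ΔV_c = Sy / S = 0.14 / 2 × 10^-5 = 7000

ΔV_u / ΔV_c ≈ 7000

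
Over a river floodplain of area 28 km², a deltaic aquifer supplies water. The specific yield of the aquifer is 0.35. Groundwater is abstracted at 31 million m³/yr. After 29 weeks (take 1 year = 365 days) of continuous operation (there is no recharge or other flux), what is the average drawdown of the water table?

A = 28 km² = 2.8 × 10^7 m²
Q = 31 million m³/yr = 84930 m³/d
t = 29 weeks = 203 d
ΔV = Q × t = 84930 m³/d × 203 d = 1.724 × 10^7 m³
Δh = ΔV / (Sy × A) = 1.724 × 10^7 / (0.35 × 2.8 × 10^7) = 1.759 m

Δh ≈ 1.76 m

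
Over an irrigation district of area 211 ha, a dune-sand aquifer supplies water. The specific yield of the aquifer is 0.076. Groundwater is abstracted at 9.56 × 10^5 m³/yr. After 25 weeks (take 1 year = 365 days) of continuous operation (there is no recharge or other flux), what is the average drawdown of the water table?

Δh ≈ 2.86 m

A = 211 ha = 2.11 × 10^6 m²
Q = 9.56 × 10^5 m³/yr = 2619 m³/d
t = 25 weeks = 175 d
ΔV = Q × t = 2619 m³/d × 175 d = 4.584 × 10^5 m³
Δh = ΔV / (Sy × A) = 4.584 × 10^5 / (0.076 × 2.11 × 10^6) = 2.858 m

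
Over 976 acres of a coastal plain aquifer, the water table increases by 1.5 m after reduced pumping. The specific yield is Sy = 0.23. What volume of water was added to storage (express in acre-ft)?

A = 976 acres = 3.95 × 10^6 m²
ΔV = Sy × A × Δh = 0.23 × 3.95 × 10^6 m² × 1.5 m = 1.363 × 10^6 m³
ΔV = 1.363 × 10^6 m³ = 1105 acre-ft

ΔV ≈ 1100 acre-ft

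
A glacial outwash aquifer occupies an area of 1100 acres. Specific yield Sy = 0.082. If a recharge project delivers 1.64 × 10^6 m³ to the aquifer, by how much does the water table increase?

Δh ≈ 4.49 m

A = 1100 acres = 4.452 × 10^6 m²
Δh = ΔV / (Sy × A) = 1.64 × 10^6 m³ / (0.082 × 4.452 × 10^6 m²) = 4.493 m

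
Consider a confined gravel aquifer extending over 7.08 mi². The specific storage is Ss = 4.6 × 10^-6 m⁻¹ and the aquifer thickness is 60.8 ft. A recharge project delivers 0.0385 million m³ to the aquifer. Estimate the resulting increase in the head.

Δh ≈ 24.6 m

b = 60.8 ft = 18.53 m
S = Ss × b = 4.6 × 10^-6 m⁻¹ × 18.53 m = 8.525 × 10^-5
A = 7.08 mi² = 1.834 × 10^7 m²
ΔV = 0.0385 million m³ = 38500 m³
Δh = ΔV / (S × A) = 38500 m³ / (8.525 × 10^-5 × 1.834 × 10^7 m²) = 24.63 m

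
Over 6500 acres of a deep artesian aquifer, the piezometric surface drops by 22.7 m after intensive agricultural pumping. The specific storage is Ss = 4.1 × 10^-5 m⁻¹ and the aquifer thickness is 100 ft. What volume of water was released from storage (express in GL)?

ΔV ≈ 0.746 GL

b = 100 ft = 30.48 m
S = Ss × b = 4.1 × 10^-5 m⁻¹ × 30.48 m = 1.25 × 10^-3
A = 6500 acres = 2.63 × 10^7 m²
ΔV = S × A × Δh = 0.00125 × 2.63 × 10^7 m² × 22.7 m = 7.462 × 10^5 m³
ΔV = 7.462 × 10^5 m³ = 0.7462 GL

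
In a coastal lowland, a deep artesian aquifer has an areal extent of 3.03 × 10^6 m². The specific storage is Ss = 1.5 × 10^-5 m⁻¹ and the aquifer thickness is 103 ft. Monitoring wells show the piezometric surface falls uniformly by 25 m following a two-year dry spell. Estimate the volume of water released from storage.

ΔV ≈ 35700 m³

b = 103 ft = 31.39 m
S = Ss × b = 1.5 × 10^-5 m⁻¹ × 31.39 m = 4.709 × 10^-4
ΔV = S × A × Δh = 4.709 × 10^-4 × 3.03 × 10^6 m² × 25 m = 35670 m³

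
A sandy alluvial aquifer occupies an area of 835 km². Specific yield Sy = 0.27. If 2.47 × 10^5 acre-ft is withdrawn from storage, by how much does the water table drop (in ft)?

Δh ≈ 4.43 ft

A = 835 km² = 8.35 × 10^8 m²
ΔV = 2.47 × 10^5 acre-ft = 3.047 × 10^8 m³
Δh = ΔV / (Sy × A) = 3.047 × 10^8 m³ / (0.27 × 8.35 × 10^8 m²) = 1.351 m
Δh = 1.351 m = 4.434 ft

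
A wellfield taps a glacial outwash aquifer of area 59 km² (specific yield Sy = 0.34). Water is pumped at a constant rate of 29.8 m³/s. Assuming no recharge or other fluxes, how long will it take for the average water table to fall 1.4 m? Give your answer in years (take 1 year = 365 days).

A = 59 km² = 5.9 × 10^7 m²
ΔV = Sy × A × Δh = 0.34 × 5.9 × 10^7 × 1.4 = 2.808 × 10^7 m³
Q = 29.8 m³/s = 2.575 × 10^6 m³/d
t = ΔV / Q = 2.808 × 10^7 m³ / 2.575 × 10^6 m³/d = 10.91 d
t = 10.91 d ≈ 0.02988 years

t ≈ 0.0299 years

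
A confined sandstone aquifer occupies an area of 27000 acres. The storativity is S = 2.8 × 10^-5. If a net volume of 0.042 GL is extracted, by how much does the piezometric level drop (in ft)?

Δh ≈ 45 ft

A = 27000 acres = 1.093 × 10^8 m²
ΔV = 0.042 GL = 42000 m³
Δh = ΔV / (S × A) = 42000 m³ / (2.8 × 10^-5 × 1.093 × 10^8 m²) = 13.73 m
Δh = 13.73 m = 45.04 ft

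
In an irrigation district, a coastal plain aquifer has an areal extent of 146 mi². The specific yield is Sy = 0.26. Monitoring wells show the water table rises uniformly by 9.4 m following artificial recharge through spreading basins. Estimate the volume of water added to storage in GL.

ΔV ≈ 924 GL

A = 146 mi² = 3.781 × 10^8 m²
ΔV = Sy × A × Δh = 0.26 × 3.781 × 10^8 m² × 9.4 m = 9.242 × 10^8 m³
ΔV = 9.242 × 10^8 m³ = 924.2 GL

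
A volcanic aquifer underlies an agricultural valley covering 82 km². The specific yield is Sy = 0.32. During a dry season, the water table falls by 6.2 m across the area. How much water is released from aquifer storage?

ΔV ≈ 1.63 × 10^8 m³

A = 82 km² = 8.2 × 10^7 m²
ΔV = Sy × A × Δh = 0.32 × 8.2 × 10^7 m² × 6.2 m = 1.627 × 10^8 m³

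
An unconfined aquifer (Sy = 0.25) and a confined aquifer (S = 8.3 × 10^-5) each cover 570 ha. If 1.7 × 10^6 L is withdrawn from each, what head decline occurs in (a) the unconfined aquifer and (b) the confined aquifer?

Δh_u ≈ 0.00119 m; Δh_c ≈ 3.59 m

A = 570 ha = 5.7 × 10^6 m²
ΔV = 1.7 × 10^6 L = 1700 m³
Unconfined: Δh_u = ΔV/(Sy·A) = 1700/(0.25 × 5.7 × 10^6) = 0.001193 m
Confined: Δh_c = ΔV/(S·A) = 1700/(8.3 × 10^-5 × 5.7 × 10^6) = 3.593 m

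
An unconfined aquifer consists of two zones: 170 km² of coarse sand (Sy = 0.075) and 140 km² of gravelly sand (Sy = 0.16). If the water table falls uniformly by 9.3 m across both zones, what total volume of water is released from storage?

A₁ = 170 km² = 1.7 × 10^8 m²; A₂ = 140 km² = 1.4 × 10^8 m²
ΔV₁ = 0.075 × 1.7 × 10^8 × 9.3 = 1.186 × 10^8 m³
ΔV₂ = 0.16 × 1.4 × 10^8 × 9.3 = 2.083 × 10^8 m³
ΔV = ΔV₁ + ΔV₂ = 3.269 × 10^8 m³

ΔV ≈ 3.27 × 10^8 m³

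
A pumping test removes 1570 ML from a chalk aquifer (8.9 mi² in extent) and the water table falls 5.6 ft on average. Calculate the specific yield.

A = 8.9 mi² = 2.305 × 10^7 m²
Δh = 5.6 ft = 1.707 m
ΔV = 1570 ML = 1.57 × 10^6 m³
Sy = ΔV / (A × Δh) = 1.57 × 10^6 m³ / (2.305 × 10^7 m² × 1.707 m) = 0.0399

Sy ≈ 0.04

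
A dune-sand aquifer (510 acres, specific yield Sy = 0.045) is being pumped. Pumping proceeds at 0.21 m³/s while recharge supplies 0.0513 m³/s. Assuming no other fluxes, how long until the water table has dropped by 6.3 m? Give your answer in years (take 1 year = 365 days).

A = 510 acres = 2.064 × 10^6 m²
ΔV = Sy × A × Δh = 0.045 × 2.064 × 10^6 × 6.3 = 5.851 × 10^5 m³
Net withdrawal = 0.21 − 0.0513 = 0.1587 m³/s = 13710 m³/d
t = ΔV / Q = 5.851 × 10^5 m³ / 13710 m³/d = 42.67 d
t = 42.67 d ≈ 0.1169 years

t ≈ 0.117 years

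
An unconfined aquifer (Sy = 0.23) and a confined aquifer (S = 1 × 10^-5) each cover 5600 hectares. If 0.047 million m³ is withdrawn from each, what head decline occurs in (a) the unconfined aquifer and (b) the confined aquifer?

A = 5600 hectares = 5.6 × 10^7 m²
ΔV = 0.047 million m³ = 47000 m³
Unconfined: Δh_u = ΔV/(Sy·A) = 47000/(0.23 × 5.6 × 10^7) = 0.003649 m
Confined: Δh_c = ΔV/(S·A) = 47000/(1 × 10^-5 × 5.6 × 10^7) = 83.93 m

Δh_u ≈ 0.00365 m; Δh_c ≈ 83.9 m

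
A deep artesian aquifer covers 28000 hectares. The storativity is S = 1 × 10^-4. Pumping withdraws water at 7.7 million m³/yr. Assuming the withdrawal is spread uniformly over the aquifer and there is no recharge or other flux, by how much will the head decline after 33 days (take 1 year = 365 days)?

Δh ≈ 24.9 m

A = 28000 hectares = 2.8 × 10^8 m²
Q = 7.7 million m³/yr = 21100 m³/d
ΔV = Q × t = 21100 m³/d × 33 d = 6.962 × 10^5 m³
Δh = ΔV / (S × A) = 6.962 × 10^5 / (1 × 10^-4 × 2.8 × 10^8) = 24.86 m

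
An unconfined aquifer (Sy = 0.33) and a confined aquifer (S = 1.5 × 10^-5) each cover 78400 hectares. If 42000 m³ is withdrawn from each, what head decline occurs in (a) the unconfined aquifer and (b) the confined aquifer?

Δh_u ≈ 1.62 × 10^-4 m; Δh_c ≈ 3.57 m

A = 78400 hectares = 7.84 × 10^8 m²
Unconfined: Δh_u = ΔV/(Sy·A) = 42000/(0.33 × 7.84 × 10^8) = 1.623 × 10^-4 m
Confined: Δh_c = ΔV/(S·A) = 42000/(1.5 × 10^-5 × 7.84 × 10^8) = 3.571 m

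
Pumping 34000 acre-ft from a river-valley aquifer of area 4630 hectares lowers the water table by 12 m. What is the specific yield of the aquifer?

Sy ≈ 0.075

A = 4630 hectares = 4.63 × 10^7 m²
ΔV = 34000 acre-ft = 4.194 × 10^7 m³
Sy = ΔV / (A × Δh) = 4.194 × 10^7 m³ / (4.63 × 10^7 m² × 12 m) = 0.07548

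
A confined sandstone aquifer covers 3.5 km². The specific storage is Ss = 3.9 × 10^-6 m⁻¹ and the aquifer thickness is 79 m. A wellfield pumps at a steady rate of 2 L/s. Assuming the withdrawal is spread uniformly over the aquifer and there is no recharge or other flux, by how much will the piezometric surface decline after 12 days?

S = Ss × b = 3.9 × 10^-6 m⁻¹ × 79 m = 3.081 × 10^-4
A = 3.5 km² = 3.5 × 10^6 m²
Q = 2 L/s = 172.8 m³/d
ΔV = Q × t = 172.8 m³/d × 12 d = 2074 m³
Δh = ΔV / (S × A) = 2074 / (3.081 × 10^-4 × 3.5 × 10^6) = 1.923 m

Δh ≈ 1.92 m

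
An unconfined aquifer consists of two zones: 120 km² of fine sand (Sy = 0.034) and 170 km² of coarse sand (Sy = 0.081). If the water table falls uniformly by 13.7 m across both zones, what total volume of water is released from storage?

ΔV ≈ 2.45 × 10^8 m³

A₁ = 120 km² = 1.2 × 10^8 m²; A₂ = 170 km² = 1.7 × 10^8 m²
ΔV₁ = 0.034 × 1.2 × 10^8 × 13.7 = 5.59 × 10^7 m³
ΔV₂ = 0.081 × 1.7 × 10^8 × 13.7 = 1.886 × 10^8 m³
ΔV = ΔV₁ + ΔV₂ = 2.445 × 10^8 m³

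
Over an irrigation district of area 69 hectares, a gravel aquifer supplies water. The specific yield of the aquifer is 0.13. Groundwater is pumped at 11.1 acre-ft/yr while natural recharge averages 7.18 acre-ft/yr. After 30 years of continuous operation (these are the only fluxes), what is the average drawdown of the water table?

Δh ≈ 1.62 m

A = 69 hectares = 6.9 × 10^5 m²
Net abstraction = 11.1 − 7.18 = 3.92 acre-ft/yr
Q_net = 3.92 acre-ft/yr = 13.25 m³/d
t = 30 years = 10950 d
ΔV = Q × t = 13.25 m³/d × 10950 d = 1.451 × 10^5 m³
Δh = ΔV / (Sy × A) = 1.451 × 10^5 / (0.13 × 6.9 × 10^5) = 1.617 m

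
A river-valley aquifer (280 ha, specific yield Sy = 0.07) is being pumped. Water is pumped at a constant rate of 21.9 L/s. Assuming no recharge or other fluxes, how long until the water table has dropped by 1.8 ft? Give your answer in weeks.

A = 280 ha = 2.8 × 10^6 m²
Δh = 1.8 ft = 0.5486 m
ΔV = Sy × A × Δh = 0.07 × 2.8 × 10^6 × 0.5486 = 1.075 × 10^5 m³
Q = 21.9 L/s = 1892 m³/d
t = ΔV / Q = 1.075 × 10^5 m³ / 1892 m³/d = 56.83 d
t = 56.83 d ≈ 8.119 weeks

t ≈ 8.12 weeks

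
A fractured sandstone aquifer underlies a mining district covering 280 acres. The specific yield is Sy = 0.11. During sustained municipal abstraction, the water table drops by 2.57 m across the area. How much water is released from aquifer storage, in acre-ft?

ΔV ≈ 260 acre-ft

A = 280 acres = 1.133 × 10^6 m²
ΔV = Sy × A × Δh = 0.11 × 1.133 × 10^6 m² × 2.57 m = 3.203 × 10^5 m³
ΔV = 3.203 × 10^5 m³ = 259.7 acre-ft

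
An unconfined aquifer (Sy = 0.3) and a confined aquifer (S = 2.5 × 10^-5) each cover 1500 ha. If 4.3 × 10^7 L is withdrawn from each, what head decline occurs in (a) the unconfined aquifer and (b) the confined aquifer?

Δh_u ≈ 0.00956 m; Δh_c ≈ 115 m

A = 1500 ha = 1.5 × 10^7 m²
ΔV = 4.3 × 10^7 L = 43000 m³
Unconfined: Δh_u = ΔV/(Sy·A) = 43000/(0.3 × 1.5 × 10^7) = 0.009556 m
Confined: Δh_c = ΔV/(S·A) = 43000/(2.5 × 10^-5 × 1.5 × 10^7) = 114.7 m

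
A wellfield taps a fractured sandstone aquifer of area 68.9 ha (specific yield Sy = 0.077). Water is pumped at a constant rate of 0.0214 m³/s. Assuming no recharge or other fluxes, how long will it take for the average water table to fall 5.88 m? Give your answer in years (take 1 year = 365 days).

t ≈ 0.462 years

A = 68.9 ha = 6.89 × 10^5 m²
ΔV = Sy × A × Δh = 0.077 × 6.89 × 10^5 × 5.88 = 3.12 × 10^5 m³
Q = 0.0214 m³/s = 1849 m³/d
t = ΔV / Q = 3.12 × 10^5 m³ / 1849 m³/d = 168.7 d
t = 168.7 d ≈ 0.4622 years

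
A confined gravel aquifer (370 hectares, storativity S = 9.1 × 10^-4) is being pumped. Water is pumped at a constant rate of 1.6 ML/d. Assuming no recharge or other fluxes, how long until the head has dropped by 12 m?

A = 370 hectares = 3.7 × 10^6 m²
ΔV = S × A × Δh = 9.1 × 10^-4 × 3.7 × 10^6 × 12 = 40400 m³
Q = 1.6 ML/d = 1600 m³/d
t = ΔV / Q = 40400 m³ / 1600 m³/d = 25.25 d

t ≈ 25.3 days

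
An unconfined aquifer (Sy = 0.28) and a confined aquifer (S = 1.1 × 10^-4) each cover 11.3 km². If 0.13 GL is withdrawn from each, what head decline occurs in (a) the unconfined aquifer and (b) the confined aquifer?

A = 11.3 km² = 1.13 × 10^7 m²
ΔV = 0.13 GL = 1.3 × 10^5 m³
Unconfined: Δh_u = ΔV/(Sy·A) = 1.3 × 10^5/(0.28 × 1.13 × 10^7) = 0.04109 m
Confined: Δh_c = ΔV/(S·A) = 1.3 × 10^5/(1.1 × 10^-4 × 1.13 × 10^7) = 104.6 m

Δh_u ≈ 0.0411 m; Δh_c ≈ 105 m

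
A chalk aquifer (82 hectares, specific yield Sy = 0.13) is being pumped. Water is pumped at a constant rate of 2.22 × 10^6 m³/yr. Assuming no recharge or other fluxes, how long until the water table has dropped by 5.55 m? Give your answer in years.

t ≈ 0.267 years

A = 82 hectares = 8.2 × 10^5 m²
ΔV = Sy × A × Δh = 0.13 × 8.2 × 10^5 × 5.55 = 5.916 × 10^5 m³
Q = 2.22 × 10^6 m³/yr = 6082 m³/d
t = ΔV / Q = 5.916 × 10^5 m³ / 6082 m³/d = 97.27 d
t = 97.27 d ≈ 0.2665 years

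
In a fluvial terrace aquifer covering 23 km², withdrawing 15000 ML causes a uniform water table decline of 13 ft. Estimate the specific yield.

Sy ≈ 0.16

A = 23 km² = 2.3 × 10^7 m²
Δh = 13 ft = 3.962 m
ΔV = 15000 ML = 1.5 × 10^7 m³
Sy = ΔV / (A × Δh) = 1.5 × 10^7 m³ / (2.3 × 10^7 m² × 3.962 m) = 0.1646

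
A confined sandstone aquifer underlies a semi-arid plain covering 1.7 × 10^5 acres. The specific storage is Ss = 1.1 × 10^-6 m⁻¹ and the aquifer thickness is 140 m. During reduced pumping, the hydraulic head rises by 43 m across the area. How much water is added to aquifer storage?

ΔV ≈ 4.56 × 10^6 m³

S = Ss × b = 1.1 × 10^-6 m⁻¹ × 140 m = 1.54 × 10^-4
A = 1.7 × 10^5 acres = 6.88 × 10^8 m²
ΔV = S × A × Δh = 1.54 × 10^-4 × 6.88 × 10^8 m² × 43 m = 4.556 × 10^6 m³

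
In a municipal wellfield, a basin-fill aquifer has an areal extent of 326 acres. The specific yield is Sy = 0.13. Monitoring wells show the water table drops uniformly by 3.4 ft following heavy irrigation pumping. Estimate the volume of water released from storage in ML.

ΔV ≈ 178 ML

A = 326 acres = 1.319 × 10^6 m²
Δh = 3.4 ft = 1.036 m
ΔV = Sy × A × Δh = 0.13 × 1.319 × 10^6 m² × 1.036 m = 1.777 × 10^5 m³
ΔV = 1.777 × 10^5 m³ = 177.7 ML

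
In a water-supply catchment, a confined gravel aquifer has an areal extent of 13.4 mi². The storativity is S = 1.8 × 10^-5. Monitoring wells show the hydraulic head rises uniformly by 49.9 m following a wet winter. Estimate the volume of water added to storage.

A = 13.4 mi² = 3.471 × 10^7 m²
ΔV = S × A × Δh = 1.8 × 10^-5 × 3.471 × 10^7 m² × 49.9 m = 31170 m³

ΔV ≈ 31200 m³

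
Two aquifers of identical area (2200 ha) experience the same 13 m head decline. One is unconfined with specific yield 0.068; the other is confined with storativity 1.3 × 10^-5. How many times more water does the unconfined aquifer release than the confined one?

A = 2200 ha = 2.2 × 10^7 m²
Unconfined: ΔV_u = Sy × A × Δh = 0.068 × 2.2 × 10^7 × 13 = 1.945 × 10^7 m³
Confined: ΔV_c = S × A × Δh = 1.3 × 10^-5 × 2.2 × 10^7 × 13 = 3718 m³
Ratio = ΔV_u / ΔV_c = Sy / S = 0.068 / 1.3 × 10^-5 = 5231

ΔV_u / ΔV_c ≈ 5230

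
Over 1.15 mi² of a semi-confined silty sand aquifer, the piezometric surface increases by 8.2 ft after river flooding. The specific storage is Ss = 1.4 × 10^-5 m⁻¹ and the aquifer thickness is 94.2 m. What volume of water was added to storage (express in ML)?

S = Ss × b = 1.4 × 10^-5 m⁻¹ × 94.2 m = 1.319 × 10^-3
A = 1.15 mi² = 2.978 × 10^6 m²
Δh = 8.2 ft = 2.499 m
ΔV = S × A × Δh = 0.001319 × 2.978 × 10^6 m² × 2.499 m = 9818 m³
ΔV = 9818 m³ = 9.818 ML

ΔV ≈ 9.82 ML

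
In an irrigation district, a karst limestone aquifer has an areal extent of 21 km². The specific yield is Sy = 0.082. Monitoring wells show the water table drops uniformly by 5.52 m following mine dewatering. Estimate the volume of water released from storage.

ΔV ≈ 9.51 × 10^6 m³

A = 21 km² = 2.1 × 10^7 m²
ΔV = Sy × A × Δh = 0.082 × 2.1 × 10^7 m² × 5.52 m = 9.505 × 10^6 m³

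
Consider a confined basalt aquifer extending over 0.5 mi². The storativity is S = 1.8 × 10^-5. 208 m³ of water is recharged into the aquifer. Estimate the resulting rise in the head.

Δh ≈ 8.92 m

A = 0.5 mi² = 1.295 × 10^6 m²
Δh = ΔV / (S × A) = 208 m³ / (1.8 × 10^-5 × 1.295 × 10^6 m²) = 8.923 m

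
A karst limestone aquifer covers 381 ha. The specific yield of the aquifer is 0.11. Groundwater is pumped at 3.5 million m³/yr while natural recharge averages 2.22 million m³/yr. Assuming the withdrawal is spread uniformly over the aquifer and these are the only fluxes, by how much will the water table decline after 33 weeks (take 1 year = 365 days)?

A = 381 ha = 3.81 × 10^6 m²
Net abstraction = 3.5 − 2.22 = 1.28 million m³/yr
Q_net = 1.28 million m³/yr = 3507 m³/d
t = 33 weeks = 231 d
ΔV = Q × t = 3507 m³/d × 231 d = 8.101 × 10^5 m³
Δh = ΔV / (Sy × A) = 8.101 × 10^5 / (0.11 × 3.81 × 10^6) = 1.933 m

Δh ≈ 1.93 m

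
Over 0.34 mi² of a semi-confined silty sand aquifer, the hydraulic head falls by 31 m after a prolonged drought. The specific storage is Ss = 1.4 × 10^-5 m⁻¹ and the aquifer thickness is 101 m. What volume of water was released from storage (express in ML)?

S = Ss × b = 1.4 × 10^-5 m⁻¹ × 101 m = 1.414 × 10^-3
A = 0.34 mi² = 8.806 × 10^5 m²
ΔV = S × A × Δh = 0.001414 × 8.806 × 10^5 m² × 31 m = 38600 m³
ΔV = 38600 m³ = 38.6 ML

ΔV ≈ 38.6 ML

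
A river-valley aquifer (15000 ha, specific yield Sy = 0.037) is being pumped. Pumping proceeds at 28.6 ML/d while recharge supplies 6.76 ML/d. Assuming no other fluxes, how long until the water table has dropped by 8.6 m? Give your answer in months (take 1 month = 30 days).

t ≈ 72.8 months

A = 15000 ha = 1.5 × 10^8 m²
ΔV = Sy × A × Δh = 0.037 × 1.5 × 10^8 × 8.6 = 4.773 × 10^7 m³
Net withdrawal = 28.6 − 6.76 = 21.84 ML/d = 21840 m³/d
t = ΔV / Q = 4.773 × 10^7 m³ / 21840 m³/d = 2185 d
t = 2185 d ≈ 72.85 months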